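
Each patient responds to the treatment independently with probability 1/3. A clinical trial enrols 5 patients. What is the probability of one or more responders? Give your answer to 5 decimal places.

0.86831

P(at least one) = 1 − P(none) = 1 − (1 − 0.333333)^5
= 1 − 0.1316872 = 0.8683128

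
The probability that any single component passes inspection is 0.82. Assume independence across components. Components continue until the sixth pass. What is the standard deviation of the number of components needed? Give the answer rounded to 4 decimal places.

1.2674

Y = total components until the sixth success; negative binomial with r=6, p=0.82.
SD(Y) = √[r(1−p)/p²] = √(1.606187) = 1.267354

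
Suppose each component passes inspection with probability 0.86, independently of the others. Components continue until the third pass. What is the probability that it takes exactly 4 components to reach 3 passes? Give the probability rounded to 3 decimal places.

Y = trial on which the third success occurs; negative binomial, r=3, p=0.86.
P(Y=4) = C(3,2) · p^3 · (1−p)^1
= 3 · 0.63606 · 0.14 = 0.26714

0.267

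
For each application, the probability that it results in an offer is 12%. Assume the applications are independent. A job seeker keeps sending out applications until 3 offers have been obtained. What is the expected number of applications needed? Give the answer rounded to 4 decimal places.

25.0000

Y = total applications until the third success; negative binomial with r=3, p=0.12.
E[Y] = r / p = 3 / 0.12 = 25.000000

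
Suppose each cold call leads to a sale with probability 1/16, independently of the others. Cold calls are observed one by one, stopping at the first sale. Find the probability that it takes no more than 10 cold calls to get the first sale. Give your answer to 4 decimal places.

Y = number of cold calls to the first success; geometric, p = 0.0625.
P(Y ≤ 10) = 1 − (1−p)^10 = 1 − 0.524460 = 0.475540

0.4755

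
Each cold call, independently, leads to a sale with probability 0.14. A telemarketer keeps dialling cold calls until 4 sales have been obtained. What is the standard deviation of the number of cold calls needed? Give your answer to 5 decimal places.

13.24803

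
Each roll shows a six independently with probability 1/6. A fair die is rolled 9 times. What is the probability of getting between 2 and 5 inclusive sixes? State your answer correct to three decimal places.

0.456

X ~ Binomial(9, 0.166667); P(2 ≤ X ≤ 5) = Σ C(9,k) p^k (1−p)^(9−k) over k:
  k=2: C(9,2)·0.166667^2·0.833333^7 = 0.27908
  k=3: C(9,3)·0.166667^3·0.833333^6 = 0.13024
  k=4: C(9,4)·0.166667^4·0.833333^5 = 0.03907
  k=5: C(9,5)·0.166667^5·0.833333^4 = 0.00781
Total = 0.45621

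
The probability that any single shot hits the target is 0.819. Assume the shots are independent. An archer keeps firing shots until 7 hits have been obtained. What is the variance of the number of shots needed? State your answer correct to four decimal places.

1.8889

Y = total shots until the seventh success; negative binomial with r=7, p=0.819.
Var(Y) = r(1−p)/p² = 7·0.181 / 0.819² = 1.888899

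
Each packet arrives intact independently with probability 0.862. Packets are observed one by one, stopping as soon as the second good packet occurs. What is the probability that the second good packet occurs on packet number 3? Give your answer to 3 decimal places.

Y = trial on which the second success occurs; negative binomial, r=2, p=0.862.
P(Y=3) = C(2,1) · p^2 · (1−p)^1
= 2 · 0.74304 · 0.138 = 0.20508

0.205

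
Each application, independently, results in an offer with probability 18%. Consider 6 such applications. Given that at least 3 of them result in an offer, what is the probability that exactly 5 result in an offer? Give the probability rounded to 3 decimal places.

X ~ Binomial(6, 0.18). Want P(X=5 | X≥3) = P(X=5) / P(X≥3).
P(X=5) = C(6,5)·0.18^5·0.82^1 = 0.00093
P(X≥3) = 1 − 0.30401 − 0.40040 − 0.21973 = 0.07586
Ratio = 0.00093 / 0.07586 = 0.01225

0.012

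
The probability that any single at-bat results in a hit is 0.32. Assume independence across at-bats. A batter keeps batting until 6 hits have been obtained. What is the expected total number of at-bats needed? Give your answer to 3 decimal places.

Y = total at-bats until the sixth success; negative binomial with r=6, p=0.32.
E[Y] = r / p = 6 / 0.32 = 18.75000

18.750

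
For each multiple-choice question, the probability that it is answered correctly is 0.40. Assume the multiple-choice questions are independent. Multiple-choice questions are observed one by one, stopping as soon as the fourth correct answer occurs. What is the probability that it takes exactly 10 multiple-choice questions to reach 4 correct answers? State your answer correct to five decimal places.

0.10033

Y = trial on which the fourth success occurs; negative binomial, r=4, p=0.40.
P(Y=10) = C(9,3) · p^4 · (1−p)^6
= 84 · 0.0256 · 0.046656 = 0.1003291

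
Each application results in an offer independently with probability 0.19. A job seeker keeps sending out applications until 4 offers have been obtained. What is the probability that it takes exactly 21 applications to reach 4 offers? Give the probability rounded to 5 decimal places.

Y = trial on which the fourth success occurs; negative binomial, r=4, p=0.19.
P(Y=21) = C(20,3) · p^4 · (1−p)^17
= 1140 · 0.0013032 · 0.027813 = 0.0413204

0.04132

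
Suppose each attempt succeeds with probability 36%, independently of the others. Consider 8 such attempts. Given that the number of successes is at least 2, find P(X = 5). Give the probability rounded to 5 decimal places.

X ~ Binomial(8, 0.36). Want P(X=5 | X≥2) = P(X=5) / P(X≥2).
P(X=5) = C(8,5)·0.36^5·0.64^3 = 0.0887647
P(X≥2) = 1 − 0.0281475 − 0.1266637 = 0.8451888
Ratio = 0.0887647 / 0.8451888 = 0.1050236

0.10502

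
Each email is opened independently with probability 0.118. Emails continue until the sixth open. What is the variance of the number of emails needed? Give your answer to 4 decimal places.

380.0632

Y = total emails until the sixth success; negative binomial with r=6, p=0.118.
Var(Y) = r(1−p)/p² = 6·0.882 / 0.118² = 380.063200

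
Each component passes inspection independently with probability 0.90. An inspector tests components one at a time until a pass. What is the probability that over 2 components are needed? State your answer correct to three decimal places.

Y = number of components to the first success; geometric, p = 0.90.
P(Y > 2) = P(first 2 all fail) = (1−p)^2 = 0.01000

0.010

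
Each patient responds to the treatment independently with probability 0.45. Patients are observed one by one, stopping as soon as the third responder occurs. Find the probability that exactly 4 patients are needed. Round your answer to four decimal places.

Y = trial on which the third success occurs; negative binomial, r=3, p=0.45.
P(Y=4) = C(3,2) · p^3 · (1−p)^1
= 3 · 0.091125 · 0.55 = 0.150356

0.1504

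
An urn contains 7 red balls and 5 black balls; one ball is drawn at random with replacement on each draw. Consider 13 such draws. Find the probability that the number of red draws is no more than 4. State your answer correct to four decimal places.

X ~ Binomial(13, 0.583333); P(X ≤ 4) = Σ C(13,k) p^k (1−p)^(13−k) over k:
  k=0: C(13,0)·0.583333^0·0.416667^13 = 0.000011
  k=1: C(13,1)·0.583333^1·0.416667^12 = 0.000208
  k=2: C(13,2)·0.583333^2·0.416667^11 = 0.001744
  k=3: C(13,3)·0.583333^3·0.416667^10 = 0.008954
  k=4: C(13,4)·0.583333^4·0.416667^9 = 0.031338
Total = 0.042255

0.0423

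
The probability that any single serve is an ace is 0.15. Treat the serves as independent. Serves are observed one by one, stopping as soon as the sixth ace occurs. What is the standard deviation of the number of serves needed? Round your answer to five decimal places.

15.05545

Y = total serves until the sixth success; negative binomial with r=6, p=0.15.
SD(Y) = √[r(1−p)/p²] = √(226.6666667) = 15.0554531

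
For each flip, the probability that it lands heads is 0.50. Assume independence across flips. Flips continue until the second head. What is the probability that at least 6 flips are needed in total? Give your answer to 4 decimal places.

0.1875

Needing more than 5 flips ⇔ fewer than 2 successes in the first 5. With X ~ Binomial(5, 0.50), P(Y > 5) = P(X ≤ 1).
  k=0: C(5,0)·0.50^0·0.50^5 = 0.031250
  k=1: C(5,1)·0.50^1·0.50^4 = 0.156250
P(X ≤ 1) = 0.187500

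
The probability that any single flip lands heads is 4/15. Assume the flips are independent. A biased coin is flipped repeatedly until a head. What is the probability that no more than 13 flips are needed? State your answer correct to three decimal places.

0.982

Y = number of flips to the first success; geometric, p = 0.266667.
P(Y ≤ 13) = 1 − (1−p)^13 = 1 − 0.01774 = 0.98226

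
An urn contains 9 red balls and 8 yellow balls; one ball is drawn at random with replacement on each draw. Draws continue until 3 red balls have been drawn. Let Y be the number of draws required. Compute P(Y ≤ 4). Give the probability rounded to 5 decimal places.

0.35786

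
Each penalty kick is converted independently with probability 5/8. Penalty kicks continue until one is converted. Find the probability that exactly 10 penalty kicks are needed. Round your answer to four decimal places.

Geometric (trials to first success), p = 0.625.
P(Y = 10) = (1−p)^9 · p = 0.00014665 · 0.625 = 0.000092

0.0001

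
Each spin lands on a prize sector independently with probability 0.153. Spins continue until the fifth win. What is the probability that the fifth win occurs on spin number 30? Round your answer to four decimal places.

Y = trial on which the fifth success occurs; negative binomial, r=5, p=0.153.
P(Y=30) = C(29,4) · p^5 · (1−p)^25
= 23751 · 8.3841e-05 · 0.015743 = 0.031349

0.0313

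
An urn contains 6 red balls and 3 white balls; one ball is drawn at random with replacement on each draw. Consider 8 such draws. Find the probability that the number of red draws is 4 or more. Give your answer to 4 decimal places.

X ~ Binomial(8, 0.666667); P(X ≥ 4) = Σ C(8,k) p^k (1−p)^(8−k) over k:
  k=4: C(8,4)·0.666667^4·0.333333^4 = 0.170706
  k=5: C(8,5)·0.666667^5·0.333333^3 = 0.273129
  k=6: C(8,6)·0.666667^6·0.333333^2 = 0.273129
  k=7: C(8,7)·0.666667^7·0.333333^1 = 0.156074
  k=8: C(8,8)·0.666667^8·0.333333^0 = 0.039018
Total = 0.912056

0.9121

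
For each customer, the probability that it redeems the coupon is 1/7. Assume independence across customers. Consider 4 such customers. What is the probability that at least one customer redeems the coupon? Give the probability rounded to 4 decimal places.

P(at least one) = 1 − P(none) = 1 − (1 − 0.142857)^4
= 1 − 0.539775 = 0.460225

0.4602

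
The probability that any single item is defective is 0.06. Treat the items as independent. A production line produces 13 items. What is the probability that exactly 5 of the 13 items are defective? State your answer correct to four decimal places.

X ~ Binomial(n=13, p=0.06).
P(X=5) = C(13,5) · p^5 · (1−p)^8
= 1287 · 7.776e-07 · 0.60957 = 0.000610

0.0006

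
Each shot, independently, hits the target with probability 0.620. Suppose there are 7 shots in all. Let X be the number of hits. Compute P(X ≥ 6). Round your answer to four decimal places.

0.1863

X ~ Binomial(7, 0.62); P(X ≥ 6) = Σ C(7,k) p^k (1−p)^(7−k) over k:
  k=6: C(7,6)·0.62^6·0.38^1 = 0.151089
  k=7: C(7,7)·0.62^7·0.38^0 = 0.035216
Total = 0.186305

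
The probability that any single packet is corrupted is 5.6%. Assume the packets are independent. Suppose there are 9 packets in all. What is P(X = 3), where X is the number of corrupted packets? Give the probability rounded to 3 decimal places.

0.010

X ~ Binomial(n=9, p=0.056).
P(X=3) = C(9,3) · p^3 · (1−p)^6
= 84 · 0.00017562 · 0.70767 = 0.01044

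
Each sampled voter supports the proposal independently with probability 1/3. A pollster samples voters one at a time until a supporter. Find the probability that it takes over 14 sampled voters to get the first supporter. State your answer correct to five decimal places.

0.00343

Y = number of sampled voters to the first success; geometric, p = 0.333333.
P(Y > 14) = P(first 14 all fail) = (1−p)^14 = 0.0034255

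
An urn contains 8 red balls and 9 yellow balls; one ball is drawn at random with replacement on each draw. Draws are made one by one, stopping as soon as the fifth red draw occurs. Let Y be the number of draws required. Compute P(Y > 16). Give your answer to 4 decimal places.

Needing more than 16 draws ⇔ fewer than 5 successes in the first 16. With X ~ Binomial(16, 0.470588), P(Y > 16) = P(X ≤ 4).
  k=0: C(16,0)·0.470588^0·0.529412^16 = 0.000038
  k=1: C(16,1)·0.470588^1·0.529412^15 = 0.000542
  k=2: C(16,2)·0.470588^2·0.529412^14 = 0.003611
  k=3: C(16,3)·0.470588^3·0.529412^13 = 0.014977
  k=4: C(16,4)·0.470588^4·0.529412^12 = 0.043267
P(X ≤ 4) = 0.062435

0.0624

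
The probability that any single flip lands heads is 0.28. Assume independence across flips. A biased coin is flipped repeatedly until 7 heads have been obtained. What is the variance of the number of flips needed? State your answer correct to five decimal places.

Y = total flips until the seventh success; negative binomial with r=7, p=0.28.
Var(Y) = r(1−p)/p² = 7·0.72 / 0.28² = 64.2857143

64.28571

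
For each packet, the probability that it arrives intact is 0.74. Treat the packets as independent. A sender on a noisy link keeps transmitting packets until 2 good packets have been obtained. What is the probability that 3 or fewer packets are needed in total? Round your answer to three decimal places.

Finishing within 3 packets ⇔ at least 2 successes in the first 3. With X ~ Binomial(3, 0.74), P(Y ≤ 3) = 1 − P(X ≤ 1).
  k=0: C(3,0)·0.74^0·0.26^3 = 0.01758
  k=1: C(3,1)·0.74^1·0.26^2 = 0.15007
1 − 0.16765 = 0.83235

0.832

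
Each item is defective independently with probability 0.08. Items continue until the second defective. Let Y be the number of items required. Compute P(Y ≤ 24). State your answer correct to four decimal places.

Finishing within 24 items ⇔ at least 2 successes in the first 24. With X ~ Binomial(24, 0.08), P(Y ≤ 24) = 1 − P(X ≤ 1).
  k=0: C(24,0)·0.08^0·0.92^24 = 0.135179
  k=1: C(24,1)·0.08^1·0.92^23 = 0.282112
1 − 0.417290 = 0.582710

0.5827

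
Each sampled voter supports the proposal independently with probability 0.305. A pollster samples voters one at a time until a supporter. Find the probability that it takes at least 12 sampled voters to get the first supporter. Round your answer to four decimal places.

0.0183

Y = number of sampled voters to the first success; geometric, p = 0.305.
P(Y > 11) = P(first 11 all fail) = (1−p)^11 = 0.018274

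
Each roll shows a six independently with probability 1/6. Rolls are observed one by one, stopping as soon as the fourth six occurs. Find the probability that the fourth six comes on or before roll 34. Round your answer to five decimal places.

0.84131

Finishing within 34 rolls ⇔ at least 4 successes in the first 34. With X ~ Binomial(34, 0.166667), P(Y ≤ 34) = 1 − P(X ≤ 3).
  k=0: C(34,0)·0.166667^0·0.833333^34 = 0.0020316
  k=1: C(34,1)·0.166667^1·0.833333^33 = 0.0138149
  k=2: C(34,2)·0.166667^2·0.833333^32 = 0.0455890
  k=3: C(34,3)·0.166667^3·0.833333^31 = 0.0972566
1 − 0.1586921 = 0.8413079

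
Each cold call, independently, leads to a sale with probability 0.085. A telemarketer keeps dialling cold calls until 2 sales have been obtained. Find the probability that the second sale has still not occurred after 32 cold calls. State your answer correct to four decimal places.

0.2315

Needing more than 32 cold calls ⇔ fewer than 2 successes in the first 32. With X ~ Binomial(32, 0.085), P(Y > 32) = P(X ≤ 1).
  k=0: C(32,0)·0.085^0·0.915^32 = 0.058274
  k=1: C(32,1)·0.085^1·0.915^31 = 0.173230
P(X ≤ 1) = 0.231504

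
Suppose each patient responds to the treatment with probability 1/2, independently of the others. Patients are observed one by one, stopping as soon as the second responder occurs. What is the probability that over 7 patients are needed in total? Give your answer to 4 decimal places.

0.0625

Needing more than 7 patients ⇔ fewer than 2 successes in the first 7. With X ~ Binomial(7, 0.50), P(Y > 7) = P(X ≤ 1).
  k=0: C(7,0)·0.50^0·0.50^7 = 0.007812
  k=1: C(7,1)·0.50^1·0.50^6 = 0.054688
P(X ≤ 1) = 0.062500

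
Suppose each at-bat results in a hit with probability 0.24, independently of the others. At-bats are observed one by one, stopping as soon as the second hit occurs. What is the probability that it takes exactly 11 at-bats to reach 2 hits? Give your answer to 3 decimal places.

0.049

Y = trial on which the second success occurs; negative binomial, r=2, p=0.24.
P(Y=11) = C(10,1) · p^2 · (1−p)^9
= 10 · 0.0576 · 0.084591 = 0.04872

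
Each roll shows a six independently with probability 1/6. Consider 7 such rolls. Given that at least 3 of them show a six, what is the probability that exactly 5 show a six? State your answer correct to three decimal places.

0.020

X ~ Binomial(7, 0.166667). Want P(X=5 | X≥3) = P(X=5) / P(X≥3).
P(X=5) = C(7,5)·0.166667^5·0.833333^2 = 0.00188
P(X≥3) = 1 − 0.27908 − 0.39071 − 0.23443 = 0.09578
Ratio = 0.00188 / 0.09578 = 0.01958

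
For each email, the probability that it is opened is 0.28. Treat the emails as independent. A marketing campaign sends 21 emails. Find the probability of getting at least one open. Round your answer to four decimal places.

P(at least one) = 1 − P(none) = 1 − (1 − 0.28)^21
= 1 − 0.001009 = 0.998991

0.9990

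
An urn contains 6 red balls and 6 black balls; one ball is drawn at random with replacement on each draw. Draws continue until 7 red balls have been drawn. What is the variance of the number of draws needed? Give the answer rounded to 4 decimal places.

Y = total draws until the seventh success; negative binomial with r=7, p=0.50.
Var(Y) = r(1−p)/p² = 7·0.50 / 0.50² = 14.000000

14.0000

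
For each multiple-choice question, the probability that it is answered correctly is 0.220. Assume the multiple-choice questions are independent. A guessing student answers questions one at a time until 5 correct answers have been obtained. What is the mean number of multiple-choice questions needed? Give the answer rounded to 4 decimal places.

Y = total multiple-choice questions until the fifth success; negative binomial with r=5, p=0.22.
E[Y] = r / p = 5 / 0.22 = 22.727273

22.7273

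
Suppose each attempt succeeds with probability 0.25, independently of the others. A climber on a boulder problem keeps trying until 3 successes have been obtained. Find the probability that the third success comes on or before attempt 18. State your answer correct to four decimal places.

Finishing within 18 attempts ⇔ at least 3 successes in the first 18. With X ~ Binomial(18, 0.25), P(Y ≤ 18) = 1 − P(X ≤ 2).
  k=0: C(18,0)·0.25^0·0.75^18 = 0.005638
  k=1: C(18,1)·0.25^1·0.75^17 = 0.033826
  k=2: C(18,2)·0.25^2·0.75^16 = 0.095841
1 − 0.135305 = 0.864695

0.8647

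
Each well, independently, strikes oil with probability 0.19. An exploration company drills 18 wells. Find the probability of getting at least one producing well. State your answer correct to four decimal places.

P(at least one) = 1 − P(none) = 1 − (1 − 0.19)^18
= 1 − 0.022528 = 0.977472

0.9775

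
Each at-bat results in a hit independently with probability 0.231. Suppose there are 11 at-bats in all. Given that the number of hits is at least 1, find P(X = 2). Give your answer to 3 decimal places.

X ~ Binomial(11, 0.231). Want P(X=2 | X≥1) = P(X=2) / P(X≥1).
P(X=2) = C(11,2)·0.231^2·0.769^9 = 0.27601
P(X≥1) = 1 − 0.05561 = 0.94439
Ratio = 0.27601 / 0.94439 = 0.29226

0.292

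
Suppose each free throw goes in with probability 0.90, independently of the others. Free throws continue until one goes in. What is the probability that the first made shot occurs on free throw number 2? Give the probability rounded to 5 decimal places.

Geometric (trials to first success), p = 0.90.
P(Y = 2) = (1−p)^1 · p = 0.1 · 0.90 = 0.0900000

0.09000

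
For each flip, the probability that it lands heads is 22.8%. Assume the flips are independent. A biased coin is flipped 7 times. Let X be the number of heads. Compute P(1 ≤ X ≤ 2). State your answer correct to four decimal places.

X ~ Binomial(7, 0.228); P(1 ≤ X ≤ 2) = Σ C(7,k) p^k (1−p)^(7−k) over k:
  k=1: C(7,1)·0.228^1·0.772^6 = 0.337860
  k=2: C(7,2)·0.228^2·0.772^5 = 0.299347
Total = 0.637207

0.6372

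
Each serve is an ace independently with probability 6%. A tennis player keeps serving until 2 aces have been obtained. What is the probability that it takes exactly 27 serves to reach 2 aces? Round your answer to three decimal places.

Y = trial on which the second success occurs; negative binomial, r=2, p=0.06.
P(Y=27) = C(26,1) · p^2 · (1−p)^25
= 26 · 0.0036 · 0.21291 = 0.01993

0.020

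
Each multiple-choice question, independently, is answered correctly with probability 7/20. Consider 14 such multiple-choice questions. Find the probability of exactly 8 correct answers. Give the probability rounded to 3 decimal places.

X ~ Binomial(n=14, p=0.35).
P(X=8) = C(14,8) · p^8 · (1−p)^6
= 3003 · 0.00022519 · 0.075419 = 0.05100

0.051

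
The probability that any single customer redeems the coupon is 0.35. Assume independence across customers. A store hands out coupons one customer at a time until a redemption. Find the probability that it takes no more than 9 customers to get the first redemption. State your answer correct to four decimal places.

Y = number of customers to the first success; geometric, p = 0.35.
P(Y ≤ 9) = 1 − (1−p)^9 = 1 − 0.020712 = 0.979288

0.9793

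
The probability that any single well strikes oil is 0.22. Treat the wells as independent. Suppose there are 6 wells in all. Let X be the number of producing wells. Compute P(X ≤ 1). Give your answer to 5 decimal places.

0.60631

X ~ Binomial(6, 0.22); P(X ≤ 1) = Σ C(6,k) p^k (1−p)^(6−k) over k:
  k=0: C(6,0)·0.22^0·0.78^6 = 0.2251996
  k=1: C(6,1)·0.22^1·0.78^5 = 0.3811070
Total = 0.6063066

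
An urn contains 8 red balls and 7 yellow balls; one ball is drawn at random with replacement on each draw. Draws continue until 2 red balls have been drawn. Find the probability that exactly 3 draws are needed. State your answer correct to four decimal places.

Y = trial on which the second success occurs; negative binomial, r=2, p=0.533333.
P(Y=3) = C(2,1) · p^2 · (1−p)^1
= 2 · 0.28444 · 0.46667 = 0.265481

0.2655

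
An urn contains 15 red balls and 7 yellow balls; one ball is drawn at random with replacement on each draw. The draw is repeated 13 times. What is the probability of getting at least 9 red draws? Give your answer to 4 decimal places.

X ~ Binomial(13, 0.681818); P(X ≥ 9) = Σ C(13,k) p^k (1−p)^(13−k) over k:
  k=9: C(13,9)·0.681818^9·0.318182^4 = 0.233359
  k=10: C(13,10)·0.681818^10·0.318182^3 = 0.200022
  k=11: C(13,11)·0.681818^11·0.318182^2 = 0.116896
  k=12: C(13,12)·0.681818^12·0.318182^1 = 0.041749
  k=13: C(13,13)·0.681818^13·0.318182^0 = 0.006882
Total = 0.598907

0.5989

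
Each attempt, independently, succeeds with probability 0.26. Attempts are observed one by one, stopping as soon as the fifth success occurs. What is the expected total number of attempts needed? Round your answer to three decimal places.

19.231

Y = total attempts until the fifth success; negative binomial with r=5, p=0.26.
E[Y] = r / p = 5 / 0.26 = 19.23077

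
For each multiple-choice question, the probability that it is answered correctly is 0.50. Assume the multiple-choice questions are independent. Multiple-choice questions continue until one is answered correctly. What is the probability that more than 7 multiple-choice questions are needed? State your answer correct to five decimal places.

Y = number of multiple-choice questions to the first success; geometric, p = 0.50.
P(Y > 7) = P(first 7 all fail) = (1−p)^7 = 0.0078125

0.00781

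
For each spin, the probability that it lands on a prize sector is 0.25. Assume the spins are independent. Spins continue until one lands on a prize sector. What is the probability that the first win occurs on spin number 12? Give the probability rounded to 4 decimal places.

0.0106

Geometric (trials to first success), p = 0.25.
P(Y = 12) = (1−p)^11 · p = 0.042235 · 0.25 = 0.010559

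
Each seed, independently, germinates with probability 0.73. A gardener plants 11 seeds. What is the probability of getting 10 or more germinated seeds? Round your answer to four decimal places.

0.1590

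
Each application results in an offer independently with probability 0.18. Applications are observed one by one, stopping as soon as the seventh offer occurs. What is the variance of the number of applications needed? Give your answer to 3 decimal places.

177.160

Y = total applications until the seventh success; negative binomial with r=7, p=0.18.
Var(Y) = r(1−p)/p² = 7·0.82 / 0.18² = 177.16049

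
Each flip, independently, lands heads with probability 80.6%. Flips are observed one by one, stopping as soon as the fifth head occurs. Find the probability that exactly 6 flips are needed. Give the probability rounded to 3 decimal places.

Y = trial on which the fifth success occurs; negative binomial, r=5, p=0.806.
P(Y=6) = C(5,4) · p^5 · (1−p)^1
= 5 · 0.34015 · 0.194 = 0.32995

0.330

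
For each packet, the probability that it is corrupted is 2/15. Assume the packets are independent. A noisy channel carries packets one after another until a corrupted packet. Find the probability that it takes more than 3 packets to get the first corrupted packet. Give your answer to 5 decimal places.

0.65096

Y = number of packets to the first success; geometric, p = 0.133333.
P(Y > 3) = P(first 3 all fail) = (1−p)^3 = 0.6509630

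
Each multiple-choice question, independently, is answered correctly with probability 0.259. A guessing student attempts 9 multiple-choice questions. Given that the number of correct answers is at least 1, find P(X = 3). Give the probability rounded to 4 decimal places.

X ~ Binomial(9, 0.259). Want P(X=3 | X≥1) = P(X=3) / P(X≥1).
P(X=3) = C(9,3)·0.259^3·0.741^6 = 0.241595
P(X≥1) = 1 − 0.067354 = 0.932646
Ratio = 0.241595 / 0.932646 = 0.259043

0.2590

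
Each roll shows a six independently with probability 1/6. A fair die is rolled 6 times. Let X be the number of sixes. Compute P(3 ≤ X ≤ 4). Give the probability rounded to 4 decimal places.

0.0616

X ~ Binomial(6, 0.166667); P(3 ≤ X ≤ 4) = Σ C(6,k) p^k (1−p)^(6−k) over k:
  k=3: C(6,3)·0.166667^3·0.833333^3 = 0.053584
  k=4: C(6,4)·0.166667^4·0.833333^2 = 0.008038
Total = 0.061621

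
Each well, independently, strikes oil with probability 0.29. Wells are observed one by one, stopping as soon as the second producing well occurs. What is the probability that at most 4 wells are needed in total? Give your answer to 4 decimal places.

0.3307

Finishing within 4 wells ⇔ at least 2 successes in the first 4. With X ~ Binomial(4, 0.29), P(Y ≤ 4) = 1 − P(X ≤ 1).
  k=0: C(4,0)·0.29^0·0.71^4 = 0.254117
  k=1: C(4,1)·0.29^1·0.71^3 = 0.415177
1 − 0.669294 = 0.330706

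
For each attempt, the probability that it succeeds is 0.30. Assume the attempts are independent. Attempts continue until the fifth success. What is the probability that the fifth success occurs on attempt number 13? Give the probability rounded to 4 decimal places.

0.0693

Y = trial on which the fifth success occurs; negative binomial, r=5, p=0.30.
P(Y=13) = C(12,4) · p^5 · (1−p)^8
= 495 · 0.00243 · 0.057648 = 0.069342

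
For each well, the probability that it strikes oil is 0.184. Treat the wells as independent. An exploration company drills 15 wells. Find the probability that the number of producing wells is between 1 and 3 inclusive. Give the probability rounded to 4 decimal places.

0.6600

X ~ Binomial(15, 0.184); P(1 ≤ X ≤ 3) = Σ C(15,k) p^k (1−p)^(15−k) over k:
  k=1: C(15,1)·0.184^1·0.816^14 = 0.160166
  k=2: C(15,2)·0.184^2·0.816^13 = 0.252812
  k=3: C(15,3)·0.184^3·0.816^12 = 0.247028
Total = 0.660006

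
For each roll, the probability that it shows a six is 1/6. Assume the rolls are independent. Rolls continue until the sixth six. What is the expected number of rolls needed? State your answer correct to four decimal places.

Y = total rolls until the sixth success; negative binomial with r=6, p=0.166667.
E[Y] = r / p = 6 / 0.166667 = 36.000000

36.0000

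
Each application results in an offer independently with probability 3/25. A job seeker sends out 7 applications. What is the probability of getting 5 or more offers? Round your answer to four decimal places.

0.0004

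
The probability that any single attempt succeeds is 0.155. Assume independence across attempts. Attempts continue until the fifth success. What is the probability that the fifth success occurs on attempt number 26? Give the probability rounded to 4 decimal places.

Y = trial on which the fifth success occurs; negative binomial, r=5, p=0.155.
P(Y=26) = C(25,4) · p^5 · (1−p)^21
= 12650 · 8.9466e-05 · 0.029107 = 0.032941

0.0329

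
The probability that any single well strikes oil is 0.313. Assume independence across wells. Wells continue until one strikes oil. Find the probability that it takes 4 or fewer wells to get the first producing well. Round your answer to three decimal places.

0.777

Y = number of wells to the first success; geometric, p = 0.313.
P(Y ≤ 4) = 1 − (1−p)^4 = 1 − 0.22275 = 0.77725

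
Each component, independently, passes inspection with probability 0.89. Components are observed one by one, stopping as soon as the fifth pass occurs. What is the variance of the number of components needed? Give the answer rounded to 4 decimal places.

0.6944

Y = total components until the fifth success; negative binomial with r=5, p=0.89.
Var(Y) = r(1−p)/p² = 5·0.11 / 0.89² = 0.694357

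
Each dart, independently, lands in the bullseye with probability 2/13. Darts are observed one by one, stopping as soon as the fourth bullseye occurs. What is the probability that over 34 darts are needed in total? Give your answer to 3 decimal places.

Needing more than 34 darts ⇔ fewer than 4 successes in the first 34. With X ~ Binomial(34, 0.153846), P(Y > 34) = P(X ≤ 3).
  k=0: C(34,0)·0.153846^0·0.846154^34 = 0.00341
  k=1: C(34,1)·0.153846^1·0.846154^33 = 0.02111
  k=2: C(34,2)·0.153846^2·0.846154^32 = 0.06332
  k=3: C(34,3)·0.153846^3·0.846154^31 = 0.12280
P(X ≤ 3) = 0.21063

0.211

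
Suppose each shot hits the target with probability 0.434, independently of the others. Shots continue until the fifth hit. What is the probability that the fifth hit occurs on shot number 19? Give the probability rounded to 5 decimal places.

0.01632

Y = trial on which the fifth success occurs; negative binomial, r=5, p=0.434.
P(Y=19) = C(18,4) · p^5 · (1−p)^14
= 3060 · 0.015397 · 0.00034628 = 0.0163155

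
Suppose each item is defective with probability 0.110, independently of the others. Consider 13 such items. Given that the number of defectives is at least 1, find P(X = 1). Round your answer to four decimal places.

0.4527

X ~ Binomial(13, 0.11). Want P(X=1 | X≥1) = P(X=1) / P(X≥1).
P(X=1) = C(13,1)·0.11^1·0.89^12 = 0.353196
P(X≥1) = 1 − 0.219821 = 0.780179
Ratio = 0.353196 / 0.780179 = 0.452712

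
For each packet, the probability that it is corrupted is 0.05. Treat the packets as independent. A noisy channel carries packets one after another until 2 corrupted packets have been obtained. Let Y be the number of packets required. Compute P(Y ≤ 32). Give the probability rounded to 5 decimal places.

0.48004

Finishing within 32 packets ⇔ at least 2 successes in the first 32. With X ~ Binomial(32, 0.05), P(Y ≤ 32) = 1 − P(X ≤ 1).
  k=0: C(32,0)·0.05^0·0.95^32 = 0.1937115
  k=1: C(32,1)·0.05^1·0.95^31 = 0.3262509
1 − 0.5199624 = 0.4800376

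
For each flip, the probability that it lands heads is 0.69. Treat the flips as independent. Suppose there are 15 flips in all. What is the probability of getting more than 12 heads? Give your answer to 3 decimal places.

0.111

X ~ Binomial(15, 0.69); P(X ≥ 13) = Σ C(15,k) p^k (1−p)^(15−k) over k:
  k=13: C(15,13)·0.69^13·0.31^2 = 0.08109
  k=14: C(15,14)·0.69^14·0.31^1 = 0.02578
  k=15: C(15,15)·0.69^15·0.31^0 = 0.00383
Total = 0.11070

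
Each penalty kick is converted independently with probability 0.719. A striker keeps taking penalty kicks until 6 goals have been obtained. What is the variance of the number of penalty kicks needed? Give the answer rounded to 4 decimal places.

3.2614

Y = total penalty kicks until the sixth success; negative binomial with r=6, p=0.719.
Var(Y) = r(1−p)/p² = 6·0.281 / 0.719² = 3.261368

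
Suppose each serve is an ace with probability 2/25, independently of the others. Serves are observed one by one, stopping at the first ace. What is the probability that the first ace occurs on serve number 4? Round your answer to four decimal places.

Geometric (trials to first success), p = 0.08.
P(Y = 4) = (1−p)^3 · p = 0.77869 · 0.08 = 0.062295

0.0623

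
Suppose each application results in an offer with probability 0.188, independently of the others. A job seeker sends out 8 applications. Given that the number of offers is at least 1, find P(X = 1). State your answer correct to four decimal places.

0.4316

X ~ Binomial(8, 0.188). Want P(X=1 | X≥1) = P(X=1) / P(X≥1).
P(X=1) = C(8,1)·0.188^1·0.812^7 = 0.350058
P(X≥1) = 1 − 0.188994 = 0.811006
Ratio = 0.350058 / 0.811006 = 0.431634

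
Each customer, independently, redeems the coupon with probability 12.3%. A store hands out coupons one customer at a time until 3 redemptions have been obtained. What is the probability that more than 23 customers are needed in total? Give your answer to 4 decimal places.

Needing more than 23 customers ⇔ fewer than 3 successes in the first 23. With X ~ Binomial(23, 0.123), P(Y > 23) = P(X ≤ 2).
  k=0: C(23,0)·0.123^0·0.877^23 = 0.048864
  k=1: C(23,1)·0.123^1·0.877^22 = 0.157625
  k=2: C(23,2)·0.123^2·0.877^21 = 0.243177
P(X ≤ 2) = 0.449666

0.4497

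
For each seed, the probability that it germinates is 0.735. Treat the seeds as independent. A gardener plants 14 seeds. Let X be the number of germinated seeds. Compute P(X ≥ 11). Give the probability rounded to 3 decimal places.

0.469

X ~ Binomial(14, 0.735); P(X ≥ 11) = Σ C(14,k) p^k (1−p)^(14−k) over k:
  k=11: C(14,11)·0.735^11·0.265^3 = 0.22909
  k=12: C(14,12)·0.735^12·0.265^2 = 0.15885
  k=13: C(14,13)·0.735^13·0.265^1 = 0.06778
  k=14: C(14,14)·0.735^14·0.265^0 = 0.01343
Total = 0.46914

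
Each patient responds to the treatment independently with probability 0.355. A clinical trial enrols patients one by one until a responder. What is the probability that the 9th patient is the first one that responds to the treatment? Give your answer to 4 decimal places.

Geometric (trials to first success), p = 0.355.
P(Y = 9) = (1−p)^8 · p = 0.029956 · 0.355 = 0.010634

0.0106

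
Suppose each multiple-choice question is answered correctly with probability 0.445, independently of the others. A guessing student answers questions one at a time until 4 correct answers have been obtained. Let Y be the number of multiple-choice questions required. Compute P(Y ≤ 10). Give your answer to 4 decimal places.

0.7233

Finishing within 10 multiple-choice questions ⇔ at least 4 successes in the first 10. With X ~ Binomial(10, 0.445), P(Y ≤ 10) = 1 − P(X ≤ 3).
  k=0: C(10,0)·0.445^0·0.555^10 = 0.002773
  k=1: C(10,1)·0.445^1·0.555^9 = 0.022233
  k=2: C(10,2)·0.445^2·0.555^8 = 0.080219
  k=3: C(10,3)·0.445^3·0.555^7 = 0.171519
1 − 0.276744 = 0.723256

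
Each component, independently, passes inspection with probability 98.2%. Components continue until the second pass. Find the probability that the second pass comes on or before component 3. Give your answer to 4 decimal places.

Finishing within 3 components ⇔ at least 2 successes in the first 3. With X ~ Binomial(3, 0.982), P(Y ≤ 3) = 1 − P(X ≤ 1).
  k=0: C(3,0)·0.982^0·0.018^3 = 0.000006
  k=1: C(3,1)·0.982^1·0.018^2 = 0.000955
1 − 0.000960 = 0.999040

0.9990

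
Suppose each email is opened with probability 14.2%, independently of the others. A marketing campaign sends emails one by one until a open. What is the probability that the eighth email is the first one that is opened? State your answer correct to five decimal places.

0.04861

Geometric (trials to first success), p = 0.142.
P(Y = 8) = (1−p)^7 · p = 0.3423 · 0.142 = 0.0486071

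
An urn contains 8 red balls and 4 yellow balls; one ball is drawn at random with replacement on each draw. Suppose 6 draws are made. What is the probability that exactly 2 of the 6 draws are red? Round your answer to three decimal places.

0.082

X ~ Binomial(n=6, p=0.666667).
P(X=2) = C(6,2) · p^2 · (1−p)^4
= 15 · 0.44444 · 0.012346 = 0.08230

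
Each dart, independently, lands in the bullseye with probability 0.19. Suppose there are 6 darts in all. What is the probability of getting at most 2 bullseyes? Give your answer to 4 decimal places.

X ~ Binomial(6, 0.19); P(X ≤ 2) = Σ C(6,k) p^k (1−p)^(6−k) over k:
  k=0: C(6,0)·0.19^0·0.81^6 = 0.282430
  k=1: C(6,1)·0.19^1·0.81^5 = 0.397493
  k=2: C(6,2)·0.19^2·0.81^4 = 0.233098
Total = 0.913021

0.9130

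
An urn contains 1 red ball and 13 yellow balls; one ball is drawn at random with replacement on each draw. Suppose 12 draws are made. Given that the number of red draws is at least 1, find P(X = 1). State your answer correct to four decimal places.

0.6440

X ~ Binomial(12, 0.071429). Want P(X=1 | X≥1) = P(X=1) / P(X≥1).
P(X=1) = C(12,1)·0.071429^1·0.928571^11 = 0.379334
P(X≥1) = 1 − 0.410945 = 0.589055
Ratio = 0.379334 / 0.589055 = 0.643970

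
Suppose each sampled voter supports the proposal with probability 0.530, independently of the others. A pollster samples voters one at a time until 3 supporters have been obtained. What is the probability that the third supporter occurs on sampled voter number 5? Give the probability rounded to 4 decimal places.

Y = trial on which the third success occurs; negative binomial, r=3, p=0.53.
P(Y=5) = C(4,2) · p^3 · (1−p)^2
= 6 · 0.14888 · 0.2209 = 0.197322

0.1973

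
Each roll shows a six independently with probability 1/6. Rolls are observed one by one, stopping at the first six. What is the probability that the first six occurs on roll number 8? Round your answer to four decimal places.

Geometric (trials to first success), p = 0.166667.
P(Y = 8) = (1−p)^7 · p = 0.27908 · 0.166667 = 0.046514

0.0465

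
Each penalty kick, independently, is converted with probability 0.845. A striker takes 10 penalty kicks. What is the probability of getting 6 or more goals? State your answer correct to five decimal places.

X ~ Binomial(10, 0.845); P(X ≥ 6) = Σ C(10,k) p^k (1−p)^(10−k) over k:
  k=6: C(10,6)·0.845^6·0.155^4 = 0.0441252
  k=7: C(10,7)·0.845^7·0.155^3 = 0.1374590
  k=8: C(10,8)·0.845^8·0.155^2 = 0.2810151
  k=9: C(10,9)·0.845^9·0.155^1 = 0.3404412
  k=10: C(10,10)·0.845^10·0.155^0 = 0.1855953
Total = 0.9886358

0.98864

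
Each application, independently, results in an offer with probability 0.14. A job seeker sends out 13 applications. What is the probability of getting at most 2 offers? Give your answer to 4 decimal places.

0.7296

X ~ Binomial(13, 0.14); P(X ≤ 2) = Σ C(13,k) p^k (1−p)^(13−k) over k:
  k=0: C(13,0)·0.14^0·0.86^13 = 0.140760
  k=1: C(13,1)·0.14^1·0.86^12 = 0.297888
  k=2: C(13,2)·0.14^2·0.86^11 = 0.290960
Total = 0.729608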